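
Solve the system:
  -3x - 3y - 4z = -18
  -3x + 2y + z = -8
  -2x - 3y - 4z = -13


Using Cramer's rule. Expand each determinant along the first row.
D  = (-3)*[2*(-4) - 1*(-3)] - (-3)*[(-3)*(-4) - 1*(-2)] + (-4)*[(-3)*(-3) - 2*(-2)]
  = (-3)*(-5) - (-3)*(14) + (-4)*(13) = 5
Dx = (-18)*[2*(-4) - 1*(-3)] - (-3)*[(-8)*(-4) - 1*(-13)] + (-4)*[(-8)*(-3) - 2*(-13)]
  = (-18)*(-5) - (-3)*(45) + (-4)*(50) = 25
Dy = (-3)*[(-8)*(-4) - 1*(-13)] - (-18)*[(-3)*(-4) - 1*(-2)] + (-4)*[(-3)*(-13) - (-8)*(-2)]
  = (-3)*(45) - (-18)*(14) + (-4)*(23) = 25
Dz = (-3)*[2*(-13) - (-8)*(-3)] - (-3)*[(-3)*(-13) - (-8)*(-2)] + (-18)*[(-3)*(-3) - 2*(-2)]
  = (-3)*(-50) - (-3)*(23) + (-18)*(13) = -15
x = Dx/D = 25/5 = 5, y = Dy/D = 25/5 = 5, z = Dz/D = -15/5 = -3
Check eq1: (-3)(5) + (-3)(5) + (-4)(-3) = -18 = -18 ✓
Check eq2: (-3)(5) + (2)(5) + (1)(-3) = -8 = -8 ✓
Check eq3: (-2)(5) + (-3)(5) + (-4)(-3) = -13 = -13 ✓

x = 5, y = 5, z = -3


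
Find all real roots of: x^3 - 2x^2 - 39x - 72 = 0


Let p(x) = x^3 - 2x^2 - 39x - 72. By the rational root theorem (leading coefficient 1), any rational root is an integer divisor of 72: try ±1, ±2, ... in turn.
Test x = 1: value = -112 ≠ 0.
Test x = -1: value = -36 ≠ 0.
Test x = 2: value = -150 ≠ 0.
Test x = -2: value = -10 ≠ 0.
Test x = 3: value = -180 ≠ 0.
Test x = -3: value = 0 ✓, so (x + 3) is a factor.
Synthetic division by (x + 3): bring down 1; 1(-3) - 2 = -5; (-5)(-3) - 39 = -24; (-24)(-3) - 72 = 0 → quotient x^2 - 5x - 24, remainder 0.
Solve the quadratic x^2 - 5x - 24 = 0: discriminant = (-5)^2 - 4(1)(-24) = 25 + 96 = 121.
sqrt(121) = 11, so x = (5 ± 11)/2: x = 8 or x = -3.

x = -3 (multiplicity 2), x = 8


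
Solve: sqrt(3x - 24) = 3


Square both sides: 3x - 24 = 3^2 = 9
3x = 9 + 24 = 33
x = 11
Check: sqrt(3*11 - 24) = sqrt(9) = 3 ✓

x = 11


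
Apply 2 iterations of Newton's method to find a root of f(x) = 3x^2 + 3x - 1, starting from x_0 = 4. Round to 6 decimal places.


Newton's method: x_(n+1) = x_n - f(x_n)/f'(x_n)
f(x) = 3x^2 + 3x - 1
f'(x) = 6x + 3

Iteration 1:
  f(4.000000) = 59.000000
  f'(4.000000) = 27.000000
  x_1 = 4.000000 - (59.000000)/(27.000000) = 1.814815

Iteration 2:
  f(1.814815) = 14.325103
  f'(1.814815) = 13.888889
  x_2 = 1.814815 - (14.325103)/(13.888889) = 0.783407

x_2 = 0.783407


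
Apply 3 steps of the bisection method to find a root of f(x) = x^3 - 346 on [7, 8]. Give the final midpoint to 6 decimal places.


f(x) = x^3 - 346
f(7) = -3 < 0
f(8) = 166 > 0

Step 1: midpoint = (7.000000 + 8.000000)/2 = 7.500000
  f(7.500000) = 75.875000
  f(mid) > 0, so root is in [7.000000, 7.500000]

Step 2: midpoint = (7.000000 + 7.500000)/2 = 7.250000
  f(7.250000) = 35.078125
  f(mid) > 0, so root is in [7.000000, 7.250000]

Step 3: midpoint = (7.000000 + 7.250000)/2 = 7.125000
  f(7.125000) = 15.705078
  f(mid) > 0, so root is in [7.000000, 7.125000]

midpoint = 7.125000


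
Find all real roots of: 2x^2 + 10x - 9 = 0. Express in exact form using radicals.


Using the quadratic formula: x = (-b ± sqrt(b^2 - 4ac)) / (2a)
Here a = 2, b = 10, c = -9
Discriminant = b^2 - 4ac = 10^2 - 4(2)(-9) = 100 + 72 = 172
Since discriminant = 172 > 0, there are two real roots.
x = (-10 ± 2*sqrt(43)) / 4
Simplifying: x = (-5 ± sqrt(43)) / 2
Numerically: x ≈ 0.7787 or x ≈ -5.7787

x = (-5 + sqrt(43)) / 2 or x = (-5 - sqrt(43)) / 2


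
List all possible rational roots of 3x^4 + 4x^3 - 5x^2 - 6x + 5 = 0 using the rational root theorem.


Rational root theorem: possible roots are ±p/q where:
  p divides the constant term (5): p ∈ {1, 5}
  q divides the leading coefficient (3): q ∈ {1, 3}

All possible rational roots: -5, -5/3, -1, -1/3, 1/3, 1, 5/3, 5

-5, -5/3, -1, -1/3, 1/3, 1, 5/3, 5


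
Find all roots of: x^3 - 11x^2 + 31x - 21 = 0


Let p(x) = x^3 - 11x^2 + 31x - 21. By the rational root theorem (leading coefficient 1), any rational root is an integer divisor of 21: try ±1, ±2, ... in turn.
Test x = 1: value = 0 ✓, so (x - 1) is a factor.
Synthetic division by (x - 1): bring down 1; 1(1) - 11 = -10; (-10)(1) + 31 = 21; 21(1) - 21 = 0 → quotient x^2 - 10x + 21, remainder 0.
Solve the quadratic x^2 - 10x + 21 = 0: discriminant = (-10)^2 - 4(1)(21) = 100 - 84 = 16.
sqrt(16) = 4, so x = (10 ± 4)/2: x = 7 or x = 3.
Collecting all roots found:

x = 1, x = 3, x = 7


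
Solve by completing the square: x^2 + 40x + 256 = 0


Start: x^2 + 40x + 256 = 0
Move constant: x^2 + 40x = -256
Half of 40 is 20, squared is 400
Add 400 to both sides: x^2 + 40x + 400 = 144
(x + 20)^2 = 144
x + 20 = ±12
x = -20 + 12 = -8 or x = -20 - 12 = -32

x = -32, x = -8


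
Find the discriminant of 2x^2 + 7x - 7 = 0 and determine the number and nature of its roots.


For ax^2 + bx + c = 0, discriminant D = b^2 - 4ac
Here a = 2, b = 7, c = -7
D = (7)^2 - 4(2)(-7) = 49 + 56 = 105

D = 105 > 0 but not a perfect square
The equation has 2 distinct real irrational roots.

Discriminant = 105, 2 distinct real irrational roots


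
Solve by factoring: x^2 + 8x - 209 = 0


We need two numbers that multiply to -209 and add to 8.
Those numbers are 19 and -11 (since 19 * (-11) = -209 and 19 + (-11) = 8).
So x^2 + 8x - 209 = (x + 19)(x - 11) = 0
Setting each factor to zero: x = -19 or x = 11

x = -19, x = 11


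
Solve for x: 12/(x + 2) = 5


Multiply both sides by (x + 2): 12 = 5(x + 2)
Distribute: 12 = 5x + 10
5x = 12 - 10 = 2
x = 2/5

x = 2/5


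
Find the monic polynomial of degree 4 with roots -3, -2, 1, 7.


A monic polynomial with roots -3, -2, 1, 7 is:
p(x) = (x + 3)(x + 2)(x - 1)(x - 7)
After multiplying by (x + 3): x + 3
After multiplying by (x + 2): x^2 + 5x + 6
After multiplying by (x - 1): x^3 + 4x^2 + x - 6
After multiplying by (x - 7): x^4 - 3x^3 - 27x^2 - 13x + 42

x^4 - 3x^3 - 27x^2 - 13x + 42


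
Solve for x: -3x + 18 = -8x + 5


Starting with: -3x + 18 = -8x + 5
Move all x terms to left: (-3 + 8)x = 5 - 18
Simplify: 5x = -13
Divide both sides by 5: x = -13/5

x = -13/5


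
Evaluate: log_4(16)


We need the exponent such that 4^? = 16
4^2 = 16
Therefore log_4(16) = 2

2


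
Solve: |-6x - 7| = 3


An absolute value equation |expr| = 3 gives two cases:
Case 1: -6x - 7 = 3
  -6x = 10, so x = -5/3
Case 2: -6x - 7 = -3
  -6x = 4, so x = -2/3

x = -5/3, x = -2/3


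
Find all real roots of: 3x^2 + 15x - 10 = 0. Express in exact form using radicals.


Using the quadratic formula: x = (-b ± sqrt(b^2 - 4ac)) / (2a)
Here a = 3, b = 15, c = -10
Discriminant = b^2 - 4ac = 15^2 - 4(3)(-10) = 225 + 120 = 345
Since discriminant = 345 > 0, there are two real roots.
x = (-15 ± sqrt(345)) / 6
Numerically: x ≈ 0.5957 or x ≈ -5.5957

x = (-15 + sqrt(345)) / 6 or x = (-15 - sqrt(345)) / 6


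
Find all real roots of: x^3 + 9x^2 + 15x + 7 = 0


Let p(x) = x^3 + 9x^2 + 15x + 7. By the rational root theorem (leading coefficient 1), any rational root is an integer divisor of 7: try ±1, ±2, ... in turn.
Test x = 1: value = 32 ≠ 0.
Test x = -1: value = 0 ✓, so (x + 1) is a factor.
Synthetic division by (x + 1): bring down 1; 1(-1) + 9 = 8; 8(-1) + 15 = 7; 7(-1) + 7 = 0 → quotient x^2 + 8x + 7, remainder 0.
Solve the quadratic x^2 + 8x + 7 = 0: discriminant = 8^2 - 4(1)(7) = 64 - 28 = 36.
sqrt(36) = 6, so x = (-8 ± 6)/2: x = -1 or x = -7.

x = -7, x = -1 (multiplicity 2)


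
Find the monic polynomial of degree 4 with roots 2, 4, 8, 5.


A monic polynomial with roots 2, 4, 8, 5 is:
p(x) = (x - 2)(x - 4)(x - 8)(x - 5)
After multiplying by (x - 2): x - 2
After multiplying by (x - 4): x^2 - 6x + 8
After multiplying by (x - 8): x^3 - 14x^2 + 56x - 64
After multiplying by (x - 5): x^4 - 19x^3 + 126x^2 - 344x + 320

x^4 - 19x^3 + 126x^2 - 344x + 320


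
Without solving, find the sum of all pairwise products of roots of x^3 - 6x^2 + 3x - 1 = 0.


By Vieta's formulas for x^3 + bx^2 + cx + d = 0:
  r1 + r2 + r3 = -b/a = 6
  r1*r2 + r1*r3 + r2*r3 = c/a = 3
  r1*r2*r3 = -d/a = 1


Sum of pairwise products = 3


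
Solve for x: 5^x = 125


Express both sides with the same base.
125 = 5^3
Since the bases match: x = 3

x = 3


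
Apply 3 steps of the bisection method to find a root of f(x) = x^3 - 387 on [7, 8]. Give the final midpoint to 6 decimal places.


f(x) = x^3 - 387
f(7) = -44 < 0
f(8) = 125 > 0

Step 1: midpoint = (7.000000 + 8.000000)/2 = 7.500000
  f(7.500000) = 34.875000
  f(mid) > 0, so root is in [7.000000, 7.500000]

Step 2: midpoint = (7.000000 + 7.500000)/2 = 7.250000
  f(7.250000) = -5.921875
  f(mid) < 0, so root is in [7.250000, 7.500000]

Step 3: midpoint = (7.250000 + 7.500000)/2 = 7.375000
  f(7.375000) = 14.130859
  f(mid) > 0, so root is in [7.250000, 7.375000]

midpoint = 7.375000


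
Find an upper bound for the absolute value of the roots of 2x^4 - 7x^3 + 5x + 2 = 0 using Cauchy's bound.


Cauchy's bound: all roots r satisfy |r| <= 1 + max(|a_i/a_n|) for i = 0,...,n-1
where a_n is the leading coefficient.

Coefficients: [2, -7, 0, 5, 2]
Leading coefficient a_n = 2
Ratios |a_i/a_n|: 7/2, 0, 5/2, 1
Maximum ratio: 7/2
Cauchy's bound: |r| <= 1 + 7/2 = 9/2

Upper bound = 9/2


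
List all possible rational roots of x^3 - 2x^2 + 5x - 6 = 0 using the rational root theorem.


Rational root theorem: possible roots are ±p/q where:
  p divides the constant term (-6): p ∈ {1, 2, 3, 6}
  q divides the leading coefficient (1): q ∈ {1}

All possible rational roots: -6, -3, -2, -1, 1, 2, 3, 6

-6, -3, -2, -1, 1, 2, 3, 6


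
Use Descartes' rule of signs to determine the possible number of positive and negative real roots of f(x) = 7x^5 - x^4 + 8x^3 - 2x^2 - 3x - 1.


Descartes' rule of signs:

For positive roots, count sign changes in f(x) = 7x^5 - x^4 + 8x^3 - 2x^2 - 3x - 1:
Signs of coefficients: +, -, +, -, -, -
Number of sign changes: 3
Possible positive real roots: 3, 1

For negative roots, examine f(-x) = -7x^5 - x^4 - 8x^3 - 2x^2 + 3x - 1:
Signs of coefficients: -, -, -, -, +, -
Number of sign changes: 2
Possible negative real roots: 2, 0

Positive roots: 3 or 1; Negative roots: 2 or 0


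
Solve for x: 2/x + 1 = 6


Subtract 1 from both sides: 2/x = 5
Multiply both sides by x: 2 = 5 * x
Divide by 5: x = 2/5

x = 2/5


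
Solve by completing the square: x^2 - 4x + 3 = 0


Start: x^2 - 4x + 3 = 0
Move constant: x^2 - 4x = -3
Half of -4 is -2, squared is 4
Add 4 to both sides: x^2 - 4x + 4 = 1
(x - 2)^2 = 1
x - 2 = ±1
x = 2 + 1 = 3 or x = 2 - 1 = 1

x = 1, x = 3


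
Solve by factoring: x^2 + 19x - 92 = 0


We need two numbers that multiply to -92 and add to 19.
Those numbers are -4 and 23 (since (-4) * 23 = -92 and (-4) + 23 = 19).
So x^2 + 19x - 92 = (x - 4)(x + 23) = 0
Setting each factor to zero: x = 4 or x = -23

x = -23, x = 4


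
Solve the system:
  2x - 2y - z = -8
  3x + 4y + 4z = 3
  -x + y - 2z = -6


Using Cramer's rule. Expand each determinant along the first row.
D  = 2*[4*(-2) - 4*1] - (-2)*[3*(-2) - 4*(-1)] + (-1)*[3*1 - 4*(-1)]
  = 2*(-12) - (-2)*(-2) + (-1)*(7) = -35
Dx = (-8)*[4*(-2) - 4*1] - (-2)*[3*(-2) - 4*(-6)] + (-1)*[3*1 - 4*(-6)]
  = (-8)*(-12) - (-2)*(18) + (-1)*(27) = 105
Dy = 2*[3*(-2) - 4*(-6)] - (-8)*[3*(-2) - 4*(-1)] + (-1)*[3*(-6) - 3*(-1)]
  = 2*(18) - (-8)*(-2) + (-1)*(-15) = 35
Dz = 2*[4*(-6) - 3*1] - (-2)*[3*(-6) - 3*(-1)] + (-8)*[3*1 - 4*(-1)]
  = 2*(-27) - (-2)*(-15) + (-8)*(7) = -140
x = Dx/D = 105/-35 = -3, y = Dy/D = 35/-35 = -1, z = Dz/D = -140/-35 = 4
Check eq1: (2)(-3) + (-2)(-1) + (-1)(4) = -8 = -8 ✓
Check eq2: (3)(-3) + (4)(-1) + (4)(4) = 3 = 3 ✓
Check eq3: (-1)(-3) + (1)(-1) + (-2)(4) = -6 = -6 ✓

x = -3, y = -1, z = 4


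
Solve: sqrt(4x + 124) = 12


Square both sides: 4x + 124 = 12^2 = 144
4x = 144 - 124 = 20
x = 5
Check: sqrt(4*5 + 124) = sqrt(144) = 12 ✓

x = 5


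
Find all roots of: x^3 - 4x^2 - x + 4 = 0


Let p(x) = x^3 - 4x^2 - x + 4. By the rational root theorem (leading coefficient 1), any rational root is an integer divisor of 4: try ±1, ±2, ... in turn.
Test x = 1: value = 0 ✓, so (x - 1) is a factor.
Synthetic division by (x - 1): bring down 1; 1(1) - 4 = -3; (-3)(1) - 1 = -4; (-4)(1) + 4 = 0 → quotient x^2 - 3x - 4, remainder 0.
Solve the quadratic x^2 - 3x - 4 = 0: discriminant = (-3)^2 - 4(1)(-4) = 9 + 16 = 25.
sqrt(25) = 5, so x = (3 ± 5)/2: x = 4 or x = -1.
Collecting all roots found:

x = -1, x = 1, x = 4


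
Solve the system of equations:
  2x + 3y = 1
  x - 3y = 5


Using Cramer's rule:
Determinant D = (2)(-3) - (1)(3) = -6 - 3 = -9
Dx = (1)(-3) - (5)(3) = -3 - 15 = -18
Dy = (2)(5) - (1)(1) = 10 - 1 = 9
x = Dx/D = -18/-9 = 2
y = Dy/D = 9/-9 = -1

x = 2, y = -1


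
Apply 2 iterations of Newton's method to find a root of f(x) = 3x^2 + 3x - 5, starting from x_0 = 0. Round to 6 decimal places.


Newton's method: x_(n+1) = x_n - f(x_n)/f'(x_n)
f(x) = 3x^2 + 3x - 5
f'(x) = 6x + 3

Iteration 1:
  f(0.000000) = -5.000000
  f'(0.000000) = 3.000000
  x_1 = 0.000000 - (-5.000000)/(3.000000) = 1.666667

Iteration 2:
  f(1.666667) = 8.333333
  f'(1.666667) = 13.000000
  x_2 = 1.666667 - (8.333333)/(13.000000) = 1.025641

x_2 = 1.025641


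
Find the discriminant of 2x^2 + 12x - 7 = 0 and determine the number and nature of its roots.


For ax^2 + bx + c = 0, discriminant D = b^2 - 4ac
Here a = 2, b = 12, c = -7
D = (12)^2 - 4(2)(-7) = 144 + 56 = 200

D = 200 > 0 but not a perfect square
The equation has 2 distinct real irrational roots.

Discriminant = 200, 2 distinct real irrational roots


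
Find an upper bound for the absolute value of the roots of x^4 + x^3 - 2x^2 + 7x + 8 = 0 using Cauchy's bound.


Cauchy's bound: all roots r satisfy |r| <= 1 + max(|a_i/a_n|) for i = 0,...,n-1
where a_n is the leading coefficient.

Coefficients: [1, 1, -2, 7, 8]
Leading coefficient a_n = 1
Ratios |a_i/a_n|: 1, 2, 7, 8
Maximum ratio: 8
Cauchy's bound: |r| <= 1 + 8 = 9

Upper bound = 9


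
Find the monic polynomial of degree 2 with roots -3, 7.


A monic polynomial with roots -3, 7 is:
p(x) = (x + 3)(x - 7)
After multiplying by (x + 3): x + 3
After multiplying by (x - 7): x^2 - 4x - 21

x^2 - 4x - 21


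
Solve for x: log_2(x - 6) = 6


Convert to exponential form: x - 6 = 2^6 = 64
x = 64 + 6 = 70
Check: log_2(70 - 6) = log_2(64) = log_2(64) = 6 ✓

x = 70


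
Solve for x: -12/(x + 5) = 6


Multiply both sides by (x + 5): -12 = 6(x + 5)
Distribute: -12 = 6x + 30
6x = -12 - 30 = -42
x = -7

x = -7


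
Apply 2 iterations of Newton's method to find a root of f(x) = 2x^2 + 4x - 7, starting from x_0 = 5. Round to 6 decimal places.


Newton's method: x_(n+1) = x_n - f(x_n)/f'(x_n)
f(x) = 2x^2 + 4x - 7
f'(x) = 4x + 4

Iteration 1:
  f(5.000000) = 63.000000
  f'(5.000000) = 24.000000
  x_1 = 5.000000 - (63.000000)/(24.000000) = 2.375000

Iteration 2:
  f(2.375000) = 13.781250
  f'(2.375000) = 13.500000
  x_2 = 2.375000 - (13.781250)/(13.500000) = 1.354167

x_2 = 1.354167


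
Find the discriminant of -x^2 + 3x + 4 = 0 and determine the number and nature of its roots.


For ax^2 + bx + c = 0, discriminant D = b^2 - 4ac
Here a = -1, b = 3, c = 4
D = (3)^2 - 4(-1)(4) = 9 + 16 = 25

D = 25 > 0 and is a perfect square (sqrt = 5)
The equation has 2 distinct real rational roots.

Discriminant = 25, 2 distinct real rational roots


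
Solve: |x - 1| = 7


An absolute value equation |expr| = 7 gives two cases:
Case 1: x - 1 = 7
  x = 8, so x = 8
Case 2: x - 1 = -7
  x = -6, so x = -6

x = -6, x = 8


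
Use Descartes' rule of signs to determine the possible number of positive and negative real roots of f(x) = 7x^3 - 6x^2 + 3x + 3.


Descartes' rule of signs:

For positive roots, count sign changes in f(x) = 7x^3 - 6x^2 + 3x + 3:
Signs of coefficients: +, -, +, +
Number of sign changes: 2
Possible positive real roots: 2, 0

For negative roots, examine f(-x) = -7x^3 - 6x^2 - 3x + 3:
Signs of coefficients: -, -, -, +
Number of sign changes: 1
Possible negative real roots: 1

Positive roots: 2 or 0; Negative roots: 1


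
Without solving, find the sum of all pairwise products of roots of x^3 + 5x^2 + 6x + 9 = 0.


By Vieta's formulas for x^3 + bx^2 + cx + d = 0:
  r1 + r2 + r3 = -b/a = -5
  r1*r2 + r1*r3 + r2*r3 = c/a = 6
  r1*r2*r3 = -d/a = -9


Sum of pairwise products = 6


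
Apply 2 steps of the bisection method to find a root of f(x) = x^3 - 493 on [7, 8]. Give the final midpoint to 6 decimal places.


f(x) = x^3 - 493
f(7) = -150 < 0
f(8) = 19 > 0

Step 1: midpoint = (7.000000 + 8.000000)/2 = 7.500000
  f(7.500000) = -71.125000
  f(mid) < 0, so root is in [7.500000, 8.000000]

Step 2: midpoint = (7.500000 + 8.000000)/2 = 7.750000
  f(7.750000) = -27.515625
  f(mid) < 0, so root is in [7.750000, 8.000000]

midpoint = 7.750000


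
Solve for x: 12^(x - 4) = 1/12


Express both sides with the same base.
1/12 = 12^(-1)
Since the bases match, equate exponents: x - 4 = -1
So x = -1 - (-4) = 3

x = 3


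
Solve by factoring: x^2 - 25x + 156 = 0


We need two numbers that multiply to 156 and add to -25.
Those numbers are -12 and -13 (since (-12) * (-13) = 156 and (-12) + (-13) = -25).
So x^2 - 25x + 156 = (x - 12)(x - 13) = 0
Setting each factor to zero: x = 12 or x = 13

x = 12, x = 13


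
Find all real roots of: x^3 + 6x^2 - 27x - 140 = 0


Let p(x) = x^3 + 6x^2 - 27x - 140. By the rational root theorem (leading coefficient 1), any rational root is an integer divisor of 140: try ±1, ±2, ... in turn.
Test x = 1: value = -160 ≠ 0.
Test x = -1: value = -108 ≠ 0.
Test x = 2: value = -162 ≠ 0.
Test x = -2: value = -70 ≠ 0.
Test x = 4: value = -88 ≠ 0.
Test x = -4: value = 0 ✓, so (x + 4) is a factor.
Synthetic division by (x + 4): bring down 1; 1(-4) + 6 = 2; 2(-4) - 27 = -35; (-35)(-4) - 140 = 0 → quotient x^2 + 2x - 35, remainder 0.
Solve the quadratic x^2 + 2x - 35 = 0: discriminant = 2^2 - 4(1)(-35) = 4 + 140 = 144.
sqrt(144) = 12, so x = (-2 ± 12)/2: x = 5 or x = -7.

x = -7, x = -4, x = 5


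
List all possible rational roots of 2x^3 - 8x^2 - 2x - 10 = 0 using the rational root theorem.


Rational root theorem: possible roots are ±p/q where:
  p divides the constant term (-10): p ∈ {1, 2, 5, 10}
  q divides the leading coefficient (2): q ∈ {1, 2}

All possible rational roots: -10, -5, -5/2, -2, -1, -1/2, 1/2, 1, 2, 5/2, 5, 10

-10, -5, -5/2, -2, -1, -1/2, 1/2, 1, 2, 5/2, 5, 10


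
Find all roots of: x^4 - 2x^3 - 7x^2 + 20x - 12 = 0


Let p(x) = x^4 - 2x^3 - 7x^2 + 20x - 12. By the rational root theorem (leading coefficient 1), any rational root is an integer divisor of 12: try ±1, ±2, ... in turn.
Test x = 1: value = 0 ✓, so (x - 1) is a factor.
Synthetic division by (x - 1): bring down 1; 1(1) - 2 = -1; (-1)(1) - 7 = -8; (-8)(1) + 20 = 12; 12(1) - 12 = 0 → quotient x^3 - x^2 - 8x + 12, remainder 0.
Continue with the quotient x^3 - x^2 - 8x + 12 (candidates must divide 12; re-test x = 1 first in case it repeats).
Test x = 1: value = 4 ≠ 0.
Test x = -1: value = 18 ≠ 0.
Test x = 2: value = 0 ✓, so (x - 2) is a factor.
Synthetic division by (x - 2): bring down 1; 1(2) - 1 = 1; 1(2) - 8 = -6; (-6)(2) + 12 = 0 → quotient x^2 + x - 6, remainder 0.
Solve the quadratic x^2 + x - 6 = 0: discriminant = 1^2 - 4(1)(-6) = 1 + 24 = 25.
sqrt(25) = 5, so x = (-1 ± 5)/2: x = 2 or x = -3.
Collecting all roots found:

x = -3, x = 1, x = 2 (multiplicity 2)


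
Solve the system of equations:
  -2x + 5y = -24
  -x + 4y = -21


Using Cramer's rule:
Determinant D = (-2)(4) - (-1)(5) = -8 + 5 = -3
Dx = (-24)(4) - (-21)(5) = -96 + 105 = 9
Dy = (-2)(-21) - (-1)(-24) = 42 - 24 = 18
x = Dx/D = 9/-3 = -3
y = Dy/D = 18/-3 = -6

x = -3, y = -6


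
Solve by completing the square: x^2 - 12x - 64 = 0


Start: x^2 - 12x - 64 = 0
Move constant: x^2 - 12x = 64
Half of -12 is -6, squared is 36
Add 36 to both sides: x^2 - 12x + 36 = 100
(x - 6)^2 = 100
x - 6 = ±10
x = 6 + 10 = 16 or x = 6 - 10 = -4

x = -4, x = 16


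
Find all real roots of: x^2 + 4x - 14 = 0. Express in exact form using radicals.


Using the quadratic formula: x = (-b ± sqrt(b^2 - 4ac)) / (2a)
Here a = 1, b = 4, c = -14
Discriminant = b^2 - 4ac = 4^2 - 4(1)(-14) = 16 + 56 = 72
Since discriminant = 72 > 0, there are two real roots.
x = (-4 ± 6*sqrt(2)) / 2
Simplifying: x = -2 ± 3*sqrt(2)
Numerically: x ≈ 2.2426 or x ≈ -6.2426

x = -2 + 3*sqrt(2) or x = -2 - 3*sqrt(2)


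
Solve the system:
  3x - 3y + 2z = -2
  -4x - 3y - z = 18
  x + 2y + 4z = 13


Using Cramer's rule. Expand each determinant along the first row.
D  = 3*[(-3)*4 - (-1)*2] - (-3)*[(-4)*4 - (-1)*1] + 2*[(-4)*2 - (-3)*1]
  = 3*(-10) - (-3)*(-15) + 2*(-5) = -85
Dx = (-2)*[(-3)*4 - (-1)*2] - (-3)*[18*4 - (-1)*13] + 2*[18*2 - (-3)*13]
  = (-2)*(-10) - (-3)*(85) + 2*(75) = 425
Dy = 3*[18*4 - (-1)*13] - (-2)*[(-4)*4 - (-1)*1] + 2*[(-4)*13 - 18*1]
  = 3*(85) - (-2)*(-15) + 2*(-70) = 85
Dz = 3*[(-3)*13 - 18*2] - (-3)*[(-4)*13 - 18*1] + (-2)*[(-4)*2 - (-3)*1]
  = 3*(-75) - (-3)*(-70) + (-2)*(-5) = -425
x = Dx/D = 425/-85 = -5, y = Dy/D = 85/-85 = -1, z = Dz/D = -425/-85 = 5
Check eq1: (3)(-5) + (-3)(-1) + (2)(5) = -2 = -2 ✓
Check eq2: (-4)(-5) + (-3)(-1) + (-1)(5) = 18 = 18 ✓
Check eq3: (1)(-5) + (2)(-1) + (4)(5) = 13 = 13 ✓

x = -5, y = -1, z = 5


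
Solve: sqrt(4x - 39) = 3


Square both sides: 4x - 39 = 3^2 = 9
4x = 9 + 39 = 48
x = 12
Check: sqrt(4*12 - 39) = sqrt(9) = 3 ✓

x = 12


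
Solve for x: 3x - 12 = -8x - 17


Starting with: 3x - 12 = -8x - 17
Move all x terms to left: (3 + 8)x = -17 + 12
Simplify: 11x = -5
Divide both sides by 11: x = -5/11

x = -5/11


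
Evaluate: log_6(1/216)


We need the exponent such that 6^? = 1/216
6^(-3) = 1/6^3 = 1/216
Therefore log_6(1/216) = -3

-3


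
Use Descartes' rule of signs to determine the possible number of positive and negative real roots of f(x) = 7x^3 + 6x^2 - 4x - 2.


Descartes' rule of signs:

For positive roots, count sign changes in f(x) = 7x^3 + 6x^2 - 4x - 2:
Signs of coefficients: +, +, -, -
Number of sign changes: 1
Possible positive real roots: 1

For negative roots, examine f(-x) = -7x^3 + 6x^2 + 4x - 2:
Signs of coefficients: -, +, +, -
Number of sign changes: 2
Possible negative real roots: 2, 0

Positive roots: 1; Negative roots: 2 or 0


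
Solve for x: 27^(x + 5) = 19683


Express both sides with the same base.
19683 = 27^3
Since the bases match, equate exponents: x + 5 = 3
So x = 3 - (5) = -2

x = -2


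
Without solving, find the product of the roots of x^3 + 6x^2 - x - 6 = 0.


By Vieta's formulas for x^3 + bx^2 + cx + d = 0:
  r1 + r2 + r3 = -b/a = -6
  r1*r2 + r1*r3 + r2*r3 = c/a = -1
  r1*r2*r3 = -d/a = 6


Product = 6


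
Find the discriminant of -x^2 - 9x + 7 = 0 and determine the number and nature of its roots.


For ax^2 + bx + c = 0, discriminant D = b^2 - 4ac
Here a = -1, b = -9, c = 7
D = (-9)^2 - 4(-1)(7) = 81 + 28 = 109

D = 109 > 0 but not a perfect square
The equation has 2 distinct real irrational roots.

Discriminant = 109, 2 distinct real irrational roots


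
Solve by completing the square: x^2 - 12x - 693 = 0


Start: x^2 - 12x - 693 = 0
Move constant: x^2 - 12x = 693
Half of -12 is -6, squared is 36
Add 36 to both sides: x^2 - 12x + 36 = 729
(x - 6)^2 = 729
x - 6 = ±27
x = 6 + 27 = 33 or x = 6 - 27 = -21

x = -21, x = 33


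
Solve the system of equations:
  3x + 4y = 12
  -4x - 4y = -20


Using Cramer's rule:
Determinant D = (3)(-4) - (-4)(4) = -12 + 16 = 4
Dx = (12)(-4) - (-20)(4) = -48 + 80 = 32
Dy = (3)(-20) - (-4)(12) = -60 + 48 = -12
x = Dx/D = 32/4 = 8
y = Dy/D = -12/4 = -3

x = 8, y = -3


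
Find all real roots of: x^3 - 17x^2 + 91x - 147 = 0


Let p(x) = x^3 - 17x^2 + 91x - 147. By the rational root theorem (leading coefficient 1), any rational root is an integer divisor of 147: try ±1, ±2, ... in turn.
Test x = 1: value = -72 ≠ 0.
Test x = -1: value = -256 ≠ 0.
Test x = 3: value = 0 ✓, so (x - 3) is a factor.
Synthetic division by (x - 3): bring down 1; 1(3) - 17 = -14; (-14)(3) + 91 = 49; 49(3) - 147 = 0 → quotient x^2 - 14x + 49, remainder 0.
Solve the quadratic x^2 - 14x + 49 = 0: discriminant = (-14)^2 - 4(1)(49) = 196 - 196 = 0.
Discriminant = 0, so a double root: x = 14/2 = 7.

x = 3, x = 7 (multiplicity 2)


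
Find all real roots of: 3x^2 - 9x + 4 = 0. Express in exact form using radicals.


Using the quadratic formula: x = (-b ± sqrt(b^2 - 4ac)) / (2a)
Here a = 3, b = -9, c = 4
Discriminant = b^2 - 4ac = (-9)^2 - 4(3)(4) = 81 - 48 = 33
Since discriminant = 33 > 0, there are two real roots.
x = (9 ± sqrt(33)) / 6
Numerically: x ≈ 2.4574 or x ≈ 0.5426

x = (9 + sqrt(33)) / 6 or x = (9 - sqrt(33)) / 6


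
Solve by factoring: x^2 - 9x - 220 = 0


We need two numbers that multiply to -220 and add to -9.
Those numbers are -20 and 11 (since (-20) * 11 = -220 and (-20) + 11 = -9).
So x^2 - 9x - 220 = (x - 20)(x + 11) = 0
Setting each factor to zero: x = 20 or x = -11

x = -11, x = 20


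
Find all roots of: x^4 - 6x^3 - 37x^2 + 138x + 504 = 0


Let p(x) = x^4 - 6x^3 - 37x^2 + 138x + 504. By the rational root theorem (leading coefficient 1), any rational root is an integer divisor of 504: try ±1, ±2, ... in turn.
Test x = 1: value = 600 ≠ 0.
Test x = -1: value = 336 ≠ 0.
Test x = 2: value = 600 ≠ 0.
Test x = -2: value = 144 ≠ 0.
Test x = 3: value = 504 ≠ 0.
Test x = -3: value = 0 ✓, so (x + 3) is a factor.
Synthetic division by (x + 3): bring down 1; 1(-3) - 6 = -9; (-9)(-3) - 37 = -10; (-10)(-3) + 138 = 168; 168(-3) + 504 = 0 → quotient x^3 - 9x^2 - 10x + 168, remainder 0.
Continue with the quotient x^3 - 9x^2 - 10x + 168 (candidates must divide 168; re-test x = -3 first in case it repeats).
Test x = -3: value = 90 ≠ 0.
Test x = 4: value = 48 ≠ 0.
Test x = -4: value = 0 ✓, so (x + 4) is a factor.
Synthetic division by (x + 4): bring down 1; 1(-4) - 9 = -13; (-13)(-4) - 10 = 42; 42(-4) + 168 = 0 → quotient x^2 - 13x + 42, remainder 0.
Solve the quadratic x^2 - 13x + 42 = 0: discriminant = (-13)^2 - 4(1)(42) = 169 - 168 = 1.
sqrt(1) = 1, so x = (13 ± 1)/2: x = 7 or x = 6.
Collecting all roots found:

x = -4, x = -3, x = 6, x = 7


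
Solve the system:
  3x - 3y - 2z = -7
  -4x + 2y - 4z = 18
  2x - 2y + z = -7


Using Cramer's rule. Expand each determinant along the first row.
D  = 3*[2*1 - (-4)*(-2)] - (-3)*[(-4)*1 - (-4)*2] + (-2)*[(-4)*(-2) - 2*2]
  = 3*(-6) - (-3)*(4) + (-2)*(4) = -14
Dx = (-7)*[2*1 - (-4)*(-2)] - (-3)*[18*1 - (-4)*(-7)] + (-2)*[18*(-2) - 2*(-7)]
  = (-7)*(-6) - (-3)*(-10) + (-2)*(-22) = 56
Dy = 3*[18*1 - (-4)*(-7)] - (-7)*[(-4)*1 - (-4)*2] + (-2)*[(-4)*(-7) - 18*2]
  = 3*(-10) - (-7)*(4) + (-2)*(-8) = 14
Dz = 3*[2*(-7) - 18*(-2)] - (-3)*[(-4)*(-7) - 18*2] + (-7)*[(-4)*(-2) - 2*2]
  = 3*(22) - (-3)*(-8) + (-7)*(4) = 14
x = Dx/D = 56/-14 = -4, y = Dy/D = 14/-14 = -1, z = Dz/D = 14/-14 = -1
Check eq1: (3)(-4) + (-3)(-1) + (-2)(-1) = -7 = -7 ✓
Check eq2: (-4)(-4) + (2)(-1) + (-4)(-1) = 18 = 18 ✓
Check eq3: (2)(-4) + (-2)(-1) + (1)(-1) = -7 = -7 ✓

x = -4, y = -1, z = -1


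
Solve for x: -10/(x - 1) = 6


Multiply both sides by (x - 1): -10 = 6(x - 1)
Distribute: -10 = 6x - 6
6x = -10 + 6 = -4
x = -2/3

x = -2/3


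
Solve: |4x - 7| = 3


An absolute value equation |expr| = 3 gives two cases:
Case 1: 4x - 7 = 3
  4x = 10, so x = 5/2
Case 2: 4x - 7 = -3
  4x = 4, so x = 1

x = 1, x = 5/2


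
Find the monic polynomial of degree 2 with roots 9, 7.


A monic polynomial with roots 9, 7 is:
p(x) = (x - 9)(x - 7)
After multiplying by (x - 9): x - 9
After multiplying by (x - 7): x^2 - 16x + 63

x^2 - 16x + 63


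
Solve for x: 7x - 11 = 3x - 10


Starting with: 7x - 11 = 3x - 10
Move all x terms to left: (7 - 3)x = -10 + 11
Simplify: 4x = 1
Divide both sides by 4: x = 1/4

x = 1/4


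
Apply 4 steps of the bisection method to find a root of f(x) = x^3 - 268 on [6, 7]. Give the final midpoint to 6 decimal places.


f(x) = x^3 - 268
f(6) = -52 < 0
f(7) = 75 > 0

Step 1: midpoint = (6.000000 + 7.000000)/2 = 6.500000
  f(6.500000) = 6.625000
  f(mid) > 0, so root is in [6.000000, 6.500000]

Step 2: midpoint = (6.000000 + 6.500000)/2 = 6.250000
  f(6.250000) = -23.859375
  f(mid) < 0, so root is in [6.250000, 6.500000]

Step 3: midpoint = (6.250000 + 6.500000)/2 = 6.375000
  f(6.375000) = -8.916016
  f(mid) < 0, so root is in [6.375000, 6.500000]

Step 4: midpoint = (6.375000 + 6.500000)/2 = 6.437500
  f(6.437500) = -1.220947
  f(mid) < 0, so root is in [6.437500, 6.500000]

midpoint = 6.437500


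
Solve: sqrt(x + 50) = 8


Square both sides: x + 50 = 8^2 = 64
x = 64 - 50 = 14
x = 14
Check: sqrt(1*14 + 50) = sqrt(64) = 8 ✓

x = 14


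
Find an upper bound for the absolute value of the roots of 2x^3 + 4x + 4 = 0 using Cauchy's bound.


Cauchy's bound: all roots r satisfy |r| <= 1 + max(|a_i/a_n|) for i = 0,...,n-1
where a_n is the leading coefficient.

Coefficients: [2, 0, 4, 4]
Leading coefficient a_n = 2
Ratios |a_i/a_n|: 0, 2, 2
Maximum ratio: 2
Cauchy's bound: |r| <= 1 + 2 = 3

Upper bound = 3


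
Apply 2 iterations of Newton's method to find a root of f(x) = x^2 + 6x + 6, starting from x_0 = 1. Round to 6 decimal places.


Newton's method: x_(n+1) = x_n - f(x_n)/f'(x_n)
f(x) = x^2 + 6x + 6
f'(x) = 2x + 6

Iteration 1:
  f(1.000000) = 13.000000
  f'(1.000000) = 8.000000
  x_1 = 1.000000 - (13.000000)/(8.000000) = -0.625000

Iteration 2:
  f(-0.625000) = 2.640625
  f'(-0.625000) = 4.750000
  x_2 = -0.625000 - (2.640625)/(4.750000) = -1.180921

x_2 = -1.180921


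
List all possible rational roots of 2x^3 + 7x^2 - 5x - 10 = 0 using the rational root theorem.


Rational root theorem: possible roots are ±p/q where:
  p divides the constant term (-10): p ∈ {1, 2, 5, 10}
  q divides the leading coefficient (2): q ∈ {1, 2}

All possible rational roots: -10, -5, -5/2, -2, -1, -1/2, 1/2, 1, 2, 5/2, 5, 10

-10, -5, -5/2, -2, -1, -1/2, 1/2, 1, 2, 5/2, 5, 10


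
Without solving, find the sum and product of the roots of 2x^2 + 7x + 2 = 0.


By Vieta's formulas for ax^2 + bx + c = 0:
  Sum of roots = -b/a
  Product of roots = c/a

Here a = 2, b = 7, c = 2
Sum = -(7)/2 = -7/2
Product = 2/2 = 1

Sum = -7/2, Product = 1


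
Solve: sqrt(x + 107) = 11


Square both sides: x + 107 = 11^2 = 121
x = 121 - 107 = 14
x = 14
Check: sqrt(1*14 + 107) = sqrt(121) = 11 ✓

x = 14


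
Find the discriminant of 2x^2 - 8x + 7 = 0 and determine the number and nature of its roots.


For ax^2 + bx + c = 0, discriminant D = b^2 - 4ac
Here a = 2, b = -8, c = 7
D = (-8)^2 - 4(2)(7) = 64 - 56 = 8

D = 8 > 0 but not a perfect square
The equation has 2 distinct real irrational roots.

Discriminant = 8, 2 distinct real irrational roots


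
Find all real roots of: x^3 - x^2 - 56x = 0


The constant term is 0, so x = 0 is a root. Factor out x:
  x(x^2 - x - 56) = 0
Solve the quadratic x^2 - x - 56 = 0: discriminant = (-1)^2 - 4(1)(-56) = 1 + 224 = 225.
sqrt(225) = 15, so x = (1 ± 15)/2: x = 8 or x = -7.

x = -7, x = 0, x = 8


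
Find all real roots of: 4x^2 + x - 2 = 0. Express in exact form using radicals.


Using the quadratic formula: x = (-b ± sqrt(b^2 - 4ac)) / (2a)
Here a = 4, b = 1, c = -2
Discriminant = b^2 - 4ac = 1^2 - 4(4)(-2) = 1 + 32 = 33
Since discriminant = 33 > 0, there are two real roots.
x = (-1 ± sqrt(33)) / 8
Numerically: x ≈ 0.5931 or x ≈ -0.8431

x = (-1 + sqrt(33)) / 8 or x = (-1 - sqrt(33)) / 8


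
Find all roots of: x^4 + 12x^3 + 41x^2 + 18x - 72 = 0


Let p(x) = x^4 + 12x^3 + 41x^2 + 18x - 72. By the rational root theorem (leading coefficient 1), any rational root is an integer divisor of 72: try ±1, ±2, ... in turn.
Test x = 1: value = 0 ✓, so (x - 1) is a factor.
Synthetic division by (x - 1): bring down 1; 1(1) + 12 = 13; 13(1) + 41 = 54; 54(1) + 18 = 72; 72(1) - 72 = 0 → quotient x^3 + 13x^2 + 54x + 72, remainder 0.
Continue with the quotient x^3 + 13x^2 + 54x + 72 (candidates must divide 72; re-test x = 1 first in case it repeats).
Test x = 1: value = 140 ≠ 0.
Test x = -1: value = 30 ≠ 0.
Test x = 2: value = 240 ≠ 0.
Test x = -2: value = 8 ≠ 0.
Test x = 3: value = 378 ≠ 0.
Test x = -3: value = 0 ✓, so (x + 3) is a factor.
Synthetic division by (x + 3): bring down 1; 1(-3) + 13 = 10; 10(-3) + 54 = 24; 24(-3) + 72 = 0 → quotient x^2 + 10x + 24, remainder 0.
Solve the quadratic x^2 + 10x + 24 = 0: discriminant = 10^2 - 4(1)(24) = 100 - 96 = 4.
sqrt(4) = 2, so x = (-10 ± 2)/2: x = -4 or x = -6.
Collecting all roots found:

x = -6, x = -4, x = -3, x = 1


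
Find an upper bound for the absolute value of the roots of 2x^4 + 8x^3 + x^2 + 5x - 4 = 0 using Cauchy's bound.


Cauchy's bound: all roots r satisfy |r| <= 1 + max(|a_i/a_n|) for i = 0,...,n-1
where a_n is the leading coefficient.

Coefficients: [2, 8, 1, 5, -4]
Leading coefficient a_n = 2
Ratios |a_i/a_n|: 4, 1/2, 5/2, 2
Maximum ratio: 4
Cauchy's bound: |r| <= 1 + 4 = 5

Upper bound = 5


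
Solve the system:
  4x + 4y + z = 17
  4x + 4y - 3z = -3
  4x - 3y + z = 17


Using Cramer's rule. Expand each determinant along the first row.
D  = 4*[4*1 - (-3)*(-3)] - 4*[4*1 - (-3)*4] + 1*[4*(-3) - 4*4]
  = 4*(-5) - 4*(16) + 1*(-28) = -112
Dx = 17*[4*1 - (-3)*(-3)] - 4*[(-3)*1 - (-3)*17] + 1*[(-3)*(-3) - 4*17]
  = 17*(-5) - 4*(48) + 1*(-59) = -336
Dy = 4*[(-3)*1 - (-3)*17] - 17*[4*1 - (-3)*4] + 1*[4*17 - (-3)*4]
  = 4*(48) - 17*(16) + 1*(80) = 0
Dz = 4*[4*17 - (-3)*(-3)] - 4*[4*17 - (-3)*4] + 17*[4*(-3) - 4*4]
  = 4*(59) - 4*(80) + 17*(-28) = -560
x = Dx/D = -336/-112 = 3, y = Dy/D = 0/-112 = 0, z = Dz/D = -560/-112 = 5
Check eq1: (4)(3) + (4)(0) + (1)(5) = 17 = 17 ✓
Check eq2: (4)(3) + (4)(0) + (-3)(5) = -3 = -3 ✓
Check eq3: (4)(3) + (-3)(0) + (1)(5) = 17 = 17 ✓

x = 3, y = 0, z = 5


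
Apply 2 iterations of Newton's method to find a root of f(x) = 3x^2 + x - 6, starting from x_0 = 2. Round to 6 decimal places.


Newton's method: x_(n+1) = x_n - f(x_n)/f'(x_n)
f(x) = 3x^2 + x - 6
f'(x) = 6x + 1

Iteration 1:
  f(2.000000) = 8.000000
  f'(2.000000) = 13.000000
  x_1 = 2.000000 - (8.000000)/(13.000000) = 1.384615

Iteration 2:
  f(1.384615) = 1.136095
  f'(1.384615) = 9.307692
  x_2 = 1.384615 - (1.136095)/(9.307692) = 1.262556

x_2 = 1.262556


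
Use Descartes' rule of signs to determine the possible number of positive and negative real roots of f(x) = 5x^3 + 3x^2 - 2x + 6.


Descartes' rule of signs:

For positive roots, count sign changes in f(x) = 5x^3 + 3x^2 - 2x + 6:
Signs of coefficients: +, +, -, +
Number of sign changes: 2
Possible positive real roots: 2, 0

For negative roots, examine f(-x) = -5x^3 + 3x^2 + 2x + 6:
Signs of coefficients: -, +, +, +
Number of sign changes: 1
Possible negative real roots: 1

Positive roots: 2 or 0; Negative roots: 1


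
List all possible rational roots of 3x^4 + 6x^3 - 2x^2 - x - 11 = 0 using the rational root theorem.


Rational root theorem: possible roots are ±p/q where:
  p divides the constant term (-11): p ∈ {1, 11}
  q divides the leading coefficient (3): q ∈ {1, 3}

All possible rational roots: -11, -11/3, -1, -1/3, 1/3, 1, 11/3, 11

-11, -11/3, -1, -1/3, 1/3, 1, 11/3, 11


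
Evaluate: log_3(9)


We need the exponent such that 3^? = 9
3^2 = 9
Therefore log_3(9) = 2

2


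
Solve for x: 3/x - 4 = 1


Subtract -4 from both sides: 3/x = 5
Multiply both sides by x: 3 = 5 * x
Divide by 5: x = 3/5

x = 3/5


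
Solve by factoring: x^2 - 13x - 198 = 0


We need two numbers that multiply to -198 and add to -13.
Those numbers are -22 and 9 (since (-22) * 9 = -198 and (-22) + 9 = -13).
So x^2 - 13x - 198 = (x - 22)(x + 9) = 0
Setting each factor to zero: x = 22 or x = -9

x = -9, x = 22


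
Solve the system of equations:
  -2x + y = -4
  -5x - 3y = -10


Using Cramer's rule:
Determinant D = (-2)(-3) - (-5)(1) = 6 + 5 = 11
Dx = (-4)(-3) - (-10)(1) = 12 + 10 = 22
Dy = (-2)(-10) - (-5)(-4) = 20 - 20 = 0
x = Dx/D = 22/11 = 2
y = Dy/D = 0/11 = 0

x = 2, y = 0


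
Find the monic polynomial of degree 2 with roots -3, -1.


A monic polynomial with roots -3, -1 is:
p(x) = (x + 3)(x + 1)
After multiplying by (x + 3): x + 3
After multiplying by (x + 1): x^2 + 4x + 3

x^2 + 4x + 3


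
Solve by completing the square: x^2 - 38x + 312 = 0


Start: x^2 - 38x + 312 = 0
Move constant: x^2 - 38x = -312
Half of -38 is -19, squared is 361
Add 361 to both sides: x^2 - 38x + 361 = 49
(x - 19)^2 = 49
x - 19 = ±7
x = 19 + 7 = 26 or x = 19 - 7 = 12

x = 12, x = 26


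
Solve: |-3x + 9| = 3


An absolute value equation |expr| = 3 gives two cases:
Case 1: -3x + 9 = 3
  -3x = -6, so x = 2
Case 2: -3x + 9 = -3
  -3x = -12, so x = 4

x = 2, x = 4


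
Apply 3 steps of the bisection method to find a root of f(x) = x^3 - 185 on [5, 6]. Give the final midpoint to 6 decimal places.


f(x) = x^3 - 185
f(5) = -60 < 0
f(6) = 31 > 0

Step 1: midpoint = (5.000000 + 6.000000)/2 = 5.500000
  f(5.500000) = -18.625000
  f(mid) < 0, so root is in [5.500000, 6.000000]

Step 2: midpoint = (5.500000 + 6.000000)/2 = 5.750000
  f(5.750000) = 5.109375
  f(mid) > 0, so root is in [5.500000, 5.750000]

Step 3: midpoint = (5.500000 + 5.750000)/2 = 5.625000
  f(5.625000) = -7.021484
  f(mid) < 0, so root is in [5.625000, 5.750000]

midpoint = 5.625000


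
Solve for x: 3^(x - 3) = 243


Express both sides with the same base.
243 = 3^5
Since the bases match, equate exponents: x - 3 = 5
So x = 5 - (-3) = 8

x = 8


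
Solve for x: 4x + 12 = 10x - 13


Starting with: 4x + 12 = 10x - 13
Move all x terms to left: (4 - 10)x = -13 - 12
Simplify: -6x = -25
Divide both sides by -6: x = 25/6

x = 25/6


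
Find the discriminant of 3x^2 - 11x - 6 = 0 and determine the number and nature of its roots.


For ax^2 + bx + c = 0, discriminant D = b^2 - 4ac
Here a = 3, b = -11, c = -6
D = (-11)^2 - 4(3)(-6) = 121 + 72 = 193

D = 193 > 0 but not a perfect square
The equation has 2 distinct real irrational roots.

Discriminant = 193, 2 distinct real irrational roots


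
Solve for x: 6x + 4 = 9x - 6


Starting with: 6x + 4 = 9x - 6
Move all x terms to left: (6 - 9)x = -6 - 4
Simplify: -3x = -10
Divide both sides by -3: x = 10/3

x = 10/3


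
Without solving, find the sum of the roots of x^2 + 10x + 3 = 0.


By Vieta's formulas for ax^2 + bx + c = 0:
  Sum of roots = -b/a
  Product of roots = c/a

Here a = 1, b = 10, c = 3
Sum = -(10)/1 = -10
Product = 3/1 = 3

Sum = -10


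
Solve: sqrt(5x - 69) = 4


Square both sides: 5x - 69 = 4^2 = 16
5x = 16 + 69 = 85
x = 17
Check: sqrt(5*17 - 69) = sqrt(16) = 4 ✓

x = 17


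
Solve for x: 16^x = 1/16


Express both sides with the same base.
1/16 = 16^(-1)
Since the bases match: x = -1

x = -1


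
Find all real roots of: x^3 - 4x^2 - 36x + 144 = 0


Let p(x) = x^3 - 4x^2 - 36x + 144. By the rational root theorem (leading coefficient 1), any rational root is an integer divisor of 144: try ±1, ±2, ... in turn.
Test x = 1: value = 105 ≠ 0.
Test x = -1: value = 175 ≠ 0.
Test x = 2: value = 64 ≠ 0.
Test x = -2: value = 192 ≠ 0.
Test x = 3: value = 27 ≠ 0.
Test x = -3: value = 189 ≠ 0.
Test x = 4: value = 0 ✓, so (x - 4) is a factor.
Synthetic division by (x - 4): bring down 1; 1(4) - 4 = 0; 0(4) - 36 = -36; (-36)(4) + 144 = 0 → quotient x^2 - 36, remainder 0.
Solve the quadratic x^2 - 36 = 0: discriminant = 0^2 - 4(1)(-36) = 0 + 144 = 144.
sqrt(144) = 12, so x = (0 ± 12)/2: x = 6 or x = -6.

x = -6, x = 4, x = 6


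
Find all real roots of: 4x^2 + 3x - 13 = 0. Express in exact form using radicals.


Using the quadratic formula: x = (-b ± sqrt(b^2 - 4ac)) / (2a)
Here a = 4, b = 3, c = -13
Discriminant = b^2 - 4ac = 3^2 - 4(4)(-13) = 9 + 208 = 217
Since discriminant = 217 > 0, there are two real roots.
x = (-3 ± sqrt(217)) / 8
Numerically: x ≈ 1.4664 or x ≈ -2.2164

x = (-3 + sqrt(217)) / 8 or x = (-3 - sqrt(217)) / 8


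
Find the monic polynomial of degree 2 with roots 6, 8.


A monic polynomial with roots 6, 8 is:
p(x) = (x - 6)(x - 8)
After multiplying by (x - 6): x - 6
After multiplying by (x - 8): x^2 - 14x + 48

x^2 - 14x + 48


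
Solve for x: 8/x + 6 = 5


Subtract 6 from both sides: 8/x = -1
Multiply both sides by x: 8 = -1 * x
Divide by -1: x = -8

x = -8


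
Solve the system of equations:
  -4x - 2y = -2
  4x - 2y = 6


Using Cramer's rule:
Determinant D = (-4)(-2) - (4)(-2) = 8 + 8 = 16
Dx = (-2)(-2) - (6)(-2) = 4 + 12 = 16
Dy = (-4)(6) - (4)(-2) = -24 + 8 = -16
x = Dx/D = 16/16 = 1
y = Dy/D = -16/16 = -1

x = 1, y = -1
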